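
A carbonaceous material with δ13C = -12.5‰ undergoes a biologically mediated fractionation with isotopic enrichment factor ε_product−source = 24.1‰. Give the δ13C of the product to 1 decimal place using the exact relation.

11.3‰

To first order, δ_product ≈ δ_source + ε = 11.6‰.
Exactly, δ_product = (δ_source + 1000)·(ε/1000 + 1) − 1000.
δ_product = (-12.5 + 1000) × (24.1/1000 + 1) − 1000
δ_product = 11.30‰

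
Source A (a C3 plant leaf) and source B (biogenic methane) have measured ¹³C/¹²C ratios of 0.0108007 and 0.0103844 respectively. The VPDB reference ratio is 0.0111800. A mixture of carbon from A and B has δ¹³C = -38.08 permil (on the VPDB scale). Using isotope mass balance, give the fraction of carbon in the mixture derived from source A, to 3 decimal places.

δ_A = (0.0108007/0.0111800 − 1)×1000 = (0.966073 − 1)×1000 = -33.927 permil
δ_B = (0.0103844/0.0111800 − 1)×1000 = (0.928837 − 1)×1000 = -71.163 permil
f_A = (δ_mix − δ_B)/(δ_A − δ_B) = (-38.08 − (-71.163))/(-33.927 − (-71.163))
f_A = 33.083 / 37.236 = 0.8885

0.888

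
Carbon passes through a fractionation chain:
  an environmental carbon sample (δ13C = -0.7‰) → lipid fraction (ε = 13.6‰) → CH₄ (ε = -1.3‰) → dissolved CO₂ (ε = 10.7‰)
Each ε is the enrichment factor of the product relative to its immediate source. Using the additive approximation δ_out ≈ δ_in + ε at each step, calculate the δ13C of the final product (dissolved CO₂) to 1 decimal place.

22.3‰

step 1: δ ≈ -0.7 + (13.6) = 12.9‰
step 2: δ ≈ 12.9 + (-1.3) = 11.6‰
step 3: δ ≈ 11.6 + (10.7) = 22.3‰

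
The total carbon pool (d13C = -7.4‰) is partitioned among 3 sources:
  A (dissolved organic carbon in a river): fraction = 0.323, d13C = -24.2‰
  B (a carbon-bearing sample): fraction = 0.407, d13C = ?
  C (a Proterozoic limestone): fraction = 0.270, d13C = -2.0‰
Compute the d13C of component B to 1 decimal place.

Isotope mass balance: δ_bulk = Σ fᵢ·δᵢ.
-7.4 = 0.323×(-24.2) + 0.407×δ_B + 0.270×(-2.0)
0.407·δ_B = -7.4 − (-8.357) = 0.957
δ_B = 0.957 / 0.407 = 2.35‰

2.4‰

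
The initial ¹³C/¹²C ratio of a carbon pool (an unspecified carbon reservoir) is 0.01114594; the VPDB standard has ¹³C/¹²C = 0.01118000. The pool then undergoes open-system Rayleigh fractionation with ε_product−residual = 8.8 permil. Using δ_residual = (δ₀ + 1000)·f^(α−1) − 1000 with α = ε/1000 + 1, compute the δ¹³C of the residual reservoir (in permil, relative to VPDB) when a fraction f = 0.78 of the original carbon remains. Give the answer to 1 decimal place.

-5.2 permil

δ₀ = (0.01114594/0.01118000 − 1)×1000 = (0.996953 − 1)×1000 = -3.047 permil
α − 1 = ε/1000 = 0.0088
f^(α−1) = 0.78^(0.0088) = 0.997816
δ_res = (-3.047 + 1000) × 0.997816 − 1000 = 994.776 − 1000 = -5.22 permil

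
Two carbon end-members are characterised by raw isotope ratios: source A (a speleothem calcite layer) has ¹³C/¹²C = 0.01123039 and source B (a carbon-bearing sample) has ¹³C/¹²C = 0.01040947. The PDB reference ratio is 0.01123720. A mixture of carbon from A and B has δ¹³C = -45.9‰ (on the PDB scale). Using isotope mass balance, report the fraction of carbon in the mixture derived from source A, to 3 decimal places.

δ_A = (0.01123039/0.01123720 − 1)×1000 = (0.999394 − 1)×1000 = -0.606‰
δ_B = (0.01040947/0.01123720 − 1)×1000 = (0.926340 − 1)×1000 = -73.660‰
f_A = (δ_mix − δ_B)/(δ_A − δ_B) = (-45.9 − (-73.660))/(-0.606 − (-73.660))
f_A = 27.760 / 73.054 = 0.3800

0.380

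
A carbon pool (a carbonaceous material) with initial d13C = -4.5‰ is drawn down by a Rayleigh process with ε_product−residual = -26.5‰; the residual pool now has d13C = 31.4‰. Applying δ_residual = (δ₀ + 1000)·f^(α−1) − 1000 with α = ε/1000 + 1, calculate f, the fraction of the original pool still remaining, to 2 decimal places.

0.26

α − 1 = ε/1000 = -0.0265
(δ_res + 1000)/(δ₀ + 1000) = (31.4 + 1000)/(-4.5 + 1000) = 1031.4/995.5 = 1.036062
f = 1.036062^(1/-0.0265) = exp(ln(1.036062)/-0.0265) = exp(0.03543/-0.0265)
f = exp(-1.3369) = 0.2627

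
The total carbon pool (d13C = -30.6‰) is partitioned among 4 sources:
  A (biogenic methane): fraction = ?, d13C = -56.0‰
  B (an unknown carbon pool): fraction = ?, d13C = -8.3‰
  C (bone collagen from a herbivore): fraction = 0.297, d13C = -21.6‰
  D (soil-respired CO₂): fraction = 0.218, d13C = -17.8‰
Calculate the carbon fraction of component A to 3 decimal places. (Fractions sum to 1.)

0.341

Let f_A and f_B be the unknown fractions; fractions sum to 1 so f_A + f_B = 0.485.
Mass balance: Σ fᵢ·δᵢ = δ_bulk ⇒ f_A·(-56.0) + f_B·(-8.3) = -30.6 − (-10.296) = -20.304
Substitute f_B = 0.485 − f_A:
f_A·(-56.0 − -8.3) = -20.304 − 0.485×(-8.3) = -16.279
f_A = -16.279 / -47.7 = 0.3413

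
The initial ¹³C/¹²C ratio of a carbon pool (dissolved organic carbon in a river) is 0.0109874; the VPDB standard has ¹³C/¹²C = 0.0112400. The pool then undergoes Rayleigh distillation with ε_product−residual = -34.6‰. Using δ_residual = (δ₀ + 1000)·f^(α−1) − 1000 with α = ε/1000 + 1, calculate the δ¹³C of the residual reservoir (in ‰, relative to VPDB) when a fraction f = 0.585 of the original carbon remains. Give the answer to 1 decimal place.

δ₀ = (0.0109874/0.0112400 − 1)×1000 = (0.977527 − 1)×1000 = -22.473‰
α − 1 = ε/1000 = -0.0346
f^(α−1) = 0.585^(-0.0346) = 1.018724
δ_res = (-22.473 + 1000) × 1.018724 − 1000 = 995.830 − 1000 = -4.17‰

-4.2‰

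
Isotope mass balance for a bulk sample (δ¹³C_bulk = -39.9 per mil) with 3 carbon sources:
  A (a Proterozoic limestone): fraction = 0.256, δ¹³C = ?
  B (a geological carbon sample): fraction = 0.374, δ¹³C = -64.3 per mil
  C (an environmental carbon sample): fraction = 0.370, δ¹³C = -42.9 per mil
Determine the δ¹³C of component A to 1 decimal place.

0.1 per mil

Isotope mass balance: δ_bulk = Σ fᵢ·δᵢ.
-39.9 = 0.256×δ_A + 0.374×(-64.3) + 0.370×(-42.9)
0.256·δ_A = -39.9 − (-39.921) = 0.021
δ_A = 0.021 / 0.256 = 0.08 per mil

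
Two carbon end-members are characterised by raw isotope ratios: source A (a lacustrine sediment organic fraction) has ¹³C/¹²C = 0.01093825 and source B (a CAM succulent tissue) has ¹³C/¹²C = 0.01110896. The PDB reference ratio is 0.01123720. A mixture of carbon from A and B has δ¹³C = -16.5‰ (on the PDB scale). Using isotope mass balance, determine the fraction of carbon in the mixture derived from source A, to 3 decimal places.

δ_A = (0.01093825/0.01123720 − 1)×1000 = (0.973396 − 1)×1000 = -26.604‰
δ_B = (0.01110896/0.01123720 − 1)×1000 = (0.988588 − 1)×1000 = -11.412‰
f_A = (δ_mix − δ_B)/(δ_A − δ_B) = (-16.5 − (-11.412))/(-26.604 − (-11.412))
f_A = -5.088 / -15.192 = 0.3349

0.335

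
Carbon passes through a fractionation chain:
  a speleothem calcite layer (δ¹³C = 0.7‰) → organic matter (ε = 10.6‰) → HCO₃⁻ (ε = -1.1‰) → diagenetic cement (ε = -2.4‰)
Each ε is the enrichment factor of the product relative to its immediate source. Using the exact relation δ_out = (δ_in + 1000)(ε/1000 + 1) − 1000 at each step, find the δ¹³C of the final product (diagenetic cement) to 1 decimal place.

7.8‰

step 1: δ = (0.70 + 1000)·(10.6/1000 + 1) − 1000 = 11.31‰
step 2: δ = (11.31 + 1000)·(-1.1/1000 + 1) − 1000 = 10.19‰
step 3: δ = (10.19 + 1000)·(-2.4/1000 + 1) − 1000 = 7.77‰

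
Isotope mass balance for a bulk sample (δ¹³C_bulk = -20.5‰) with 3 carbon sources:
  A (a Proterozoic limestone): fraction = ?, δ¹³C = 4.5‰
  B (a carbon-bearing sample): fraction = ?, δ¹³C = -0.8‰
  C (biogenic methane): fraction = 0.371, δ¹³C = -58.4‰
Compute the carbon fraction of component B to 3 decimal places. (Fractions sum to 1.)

Let f_B and f_A be the unknown fractions; fractions sum to 1 so f_B + f_A = 0.629.
Mass balance: Σ fᵢ·δᵢ = δ_bulk ⇒ f_B·(-0.8) + f_A·(4.5) = -20.5 − (-21.666) = 1.166
Substitute f_A = 0.629 − f_B:
f_B·(-0.8 − 4.5) = 1.166 − 0.629×(4.5) = -1.664
f_B = -1.664 / -5.3 = 0.3140

0.314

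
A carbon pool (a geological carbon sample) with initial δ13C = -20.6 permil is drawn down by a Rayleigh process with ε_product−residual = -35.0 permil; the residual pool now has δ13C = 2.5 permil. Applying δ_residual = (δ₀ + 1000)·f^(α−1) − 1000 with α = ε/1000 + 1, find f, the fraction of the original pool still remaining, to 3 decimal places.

0.514

α − 1 = ε/1000 = -0.0350
(δ_res + 1000)/(δ₀ + 1000) = (2.5 + 1000)/(-20.6 + 1000) = 1002.5/979.4 = 1.023586
f = 1.023586^(1/-0.0350) = exp(ln(1.023586)/-0.0350) = exp(0.02331/-0.0350)
f = exp(-0.6661) = 0.5137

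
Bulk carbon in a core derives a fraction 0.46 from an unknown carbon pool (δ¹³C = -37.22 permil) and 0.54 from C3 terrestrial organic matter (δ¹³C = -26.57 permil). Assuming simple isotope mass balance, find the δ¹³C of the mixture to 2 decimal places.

-31.47 permil

δ_mix = f_A·δ_A + f_B·δ_B
δ_mix = 0.46 × (-37.22) + 0.54 × (-26.57)
δ_mix = -17.121 + -14.348 = -31.469 permil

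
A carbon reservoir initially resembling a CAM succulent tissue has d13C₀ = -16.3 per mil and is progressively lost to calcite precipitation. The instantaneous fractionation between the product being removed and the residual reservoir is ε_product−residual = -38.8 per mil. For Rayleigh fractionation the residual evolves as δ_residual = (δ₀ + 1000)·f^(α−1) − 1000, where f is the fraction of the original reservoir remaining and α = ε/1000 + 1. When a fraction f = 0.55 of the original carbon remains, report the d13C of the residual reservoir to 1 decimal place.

Rayleigh residual: δ_res = (δ₀ + 1000)·f^(α−1) − 1000
α = ε/1000 + 1 = 0.96120, so α − 1 = -0.03880
f^(α−1) = 0.55^(-0.03880) = 1.023467
δ_res = (-16.3 + 1000) × 1.023467 − 1000 = 1006.785 − 1000 = 6.78 per mil

6.8 per mil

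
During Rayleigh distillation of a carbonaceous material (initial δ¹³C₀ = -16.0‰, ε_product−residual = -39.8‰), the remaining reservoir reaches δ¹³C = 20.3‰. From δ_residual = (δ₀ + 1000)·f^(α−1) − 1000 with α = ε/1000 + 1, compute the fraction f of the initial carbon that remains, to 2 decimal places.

α − 1 = ε/1000 = -0.0398
(δ_res + 1000)/(δ₀ + 1000) = (20.3 + 1000)/(-16.0 + 1000) = 1020.3/984.0 = 1.036890
f = 1.036890^(1/-0.0398) = exp(ln(1.036890)/-0.0398) = exp(0.03623/-0.0398)
f = exp(-0.9102) = 0.4024

0.40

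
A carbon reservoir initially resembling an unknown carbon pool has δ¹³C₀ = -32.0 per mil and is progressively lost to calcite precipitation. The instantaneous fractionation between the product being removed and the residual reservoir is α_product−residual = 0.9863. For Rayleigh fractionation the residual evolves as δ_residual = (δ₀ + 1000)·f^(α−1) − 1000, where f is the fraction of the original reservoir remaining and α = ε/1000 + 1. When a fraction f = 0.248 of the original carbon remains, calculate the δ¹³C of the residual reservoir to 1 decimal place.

Rayleigh residual: δ_res = (δ₀ + 1000)·f^(α−1) − 1000
α − 1 = -0.01370
f^(α−1) = 0.248^(-0.01370) = 1.019286
δ_res = (-32.0 + 1000) × 1.019286 − 1000 = 986.669 − 1000 = -13.33 per mil

-13.3 per mil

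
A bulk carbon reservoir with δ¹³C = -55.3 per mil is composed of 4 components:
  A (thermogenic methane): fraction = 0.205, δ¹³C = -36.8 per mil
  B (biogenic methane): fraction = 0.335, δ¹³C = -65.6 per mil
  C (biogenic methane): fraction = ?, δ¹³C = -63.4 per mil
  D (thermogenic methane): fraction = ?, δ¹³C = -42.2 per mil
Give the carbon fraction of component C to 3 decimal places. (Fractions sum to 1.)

Let f_C and f_D be the unknown fractions; fractions sum to 1 so f_C + f_D = 0.460.
Mass balance: Σ fᵢ·δᵢ = δ_bulk ⇒ f_C·(-63.4) + f_D·(-42.2) = -55.3 − (-29.520) = -25.780
Substitute f_D = 0.460 − f_C:
f_C·(-63.4 − -42.2) = -25.780 − 0.460×(-42.2) = -6.368
f_C = -6.368 / -21.2 = 0.3004

0.300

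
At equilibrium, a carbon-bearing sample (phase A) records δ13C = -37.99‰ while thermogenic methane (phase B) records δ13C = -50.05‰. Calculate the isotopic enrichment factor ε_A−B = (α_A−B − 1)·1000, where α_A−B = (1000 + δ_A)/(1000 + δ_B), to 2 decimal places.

α_A−B = (1000 + -37.99) / (1000 + -50.05) = 962.01 / 949.95 = 1.012695
ε_A−B = (1.012695 − 1) × 1000 = 12.695‰
(The approximation ε ≈ δ_A − δ_B would give 12.06‰.)

12.70‰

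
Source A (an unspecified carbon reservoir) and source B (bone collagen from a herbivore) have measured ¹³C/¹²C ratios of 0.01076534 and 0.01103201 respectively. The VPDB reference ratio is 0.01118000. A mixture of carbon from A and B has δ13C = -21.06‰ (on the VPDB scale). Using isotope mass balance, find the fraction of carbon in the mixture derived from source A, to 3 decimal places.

δ_A = (0.01076534/0.01118000 − 1)×1000 = (0.962911 − 1)×1000 = -37.089‰
δ_B = (0.01103201/0.01118000 − 1)×1000 = (0.986763 − 1)×1000 = -13.237‰
f_A = (δ_mix − δ_B)/(δ_A − δ_B) = (-21.06 − (-13.237))/(-37.089 − (-13.237))
f_A = -7.823 / -23.852 = 0.3280

0.328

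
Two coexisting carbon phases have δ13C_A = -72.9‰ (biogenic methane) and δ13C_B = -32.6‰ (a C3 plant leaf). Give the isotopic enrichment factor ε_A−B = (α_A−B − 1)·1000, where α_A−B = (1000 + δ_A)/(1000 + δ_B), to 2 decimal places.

-41.66‰

α_A−B = (1000 + -72.9) / (1000 + -32.6) = 927.1 / 967.4 = 0.958342
ε_A−B = (0.958342 − 1) × 1000 = -41.658‰
(The approximation ε ≈ δ_A − δ_B would give -40.3‰.)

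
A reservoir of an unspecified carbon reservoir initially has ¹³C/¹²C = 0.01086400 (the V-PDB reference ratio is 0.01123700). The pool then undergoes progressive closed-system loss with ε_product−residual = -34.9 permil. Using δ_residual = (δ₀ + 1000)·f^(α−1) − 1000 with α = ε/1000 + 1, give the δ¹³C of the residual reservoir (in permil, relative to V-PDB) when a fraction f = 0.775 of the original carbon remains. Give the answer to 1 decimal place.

δ₀ = (0.01086400/0.01123700 − 1)×1000 = (0.966806 − 1)×1000 = -33.194 permil
α − 1 = ε/1000 = -0.0349
f^(α−1) = 0.775^(-0.0349) = 1.008935
δ_res = (-33.194 + 1000) × 1.008935 − 1000 = 975.445 − 1000 = -24.56 permil

-24.6 permil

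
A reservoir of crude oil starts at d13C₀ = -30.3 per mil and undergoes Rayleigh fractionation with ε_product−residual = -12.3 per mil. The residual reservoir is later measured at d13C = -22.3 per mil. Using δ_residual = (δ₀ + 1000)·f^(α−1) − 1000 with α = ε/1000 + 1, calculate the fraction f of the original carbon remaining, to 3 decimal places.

α − 1 = ε/1000 = -0.0123
(δ_res + 1000)/(δ₀ + 1000) = (-22.3 + 1000)/(-30.3 + 1000) = 977.7/969.7 = 1.008250
f = 1.008250^(1/-0.0123) = exp(ln(1.008250)/-0.0123) = exp(0.00822/-0.0123)
f = exp(-0.6680) = 0.5127

0.513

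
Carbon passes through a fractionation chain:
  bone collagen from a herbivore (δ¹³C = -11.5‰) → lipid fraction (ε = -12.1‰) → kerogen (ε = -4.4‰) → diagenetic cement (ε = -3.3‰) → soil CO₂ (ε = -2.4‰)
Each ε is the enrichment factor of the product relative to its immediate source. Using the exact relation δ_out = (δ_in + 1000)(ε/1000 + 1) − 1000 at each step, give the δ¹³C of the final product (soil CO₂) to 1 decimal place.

-33.3‰

step 1: δ = (-11.50 + 1000)·(-12.1/1000 + 1) − 1000 = -23.46‰
step 2: δ = (-23.46 + 1000)·(-4.4/1000 + 1) − 1000 = -27.76‰
step 3: δ = (-27.76 + 1000)·(-3.3/1000 + 1) − 1000 = -30.97‰
step 4: δ = (-30.97 + 1000)·(-2.4/1000 + 1) − 1000 = -33.29‰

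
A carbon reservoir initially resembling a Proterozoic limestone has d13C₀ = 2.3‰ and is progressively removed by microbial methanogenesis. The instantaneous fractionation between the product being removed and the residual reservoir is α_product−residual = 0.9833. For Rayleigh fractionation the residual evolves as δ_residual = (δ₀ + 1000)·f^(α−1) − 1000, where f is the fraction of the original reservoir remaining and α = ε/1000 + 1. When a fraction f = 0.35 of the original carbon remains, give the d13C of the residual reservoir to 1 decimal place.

Rayleigh residual: δ_res = (δ₀ + 1000)·f^(α−1) − 1000
α − 1 = -0.01670
f^(α−1) = 0.35^(-0.01670) = 1.017687
δ_res = (2.3 + 1000) × 1.017687 − 1000 = 1020.027 − 1000 = 20.03‰

20.0‰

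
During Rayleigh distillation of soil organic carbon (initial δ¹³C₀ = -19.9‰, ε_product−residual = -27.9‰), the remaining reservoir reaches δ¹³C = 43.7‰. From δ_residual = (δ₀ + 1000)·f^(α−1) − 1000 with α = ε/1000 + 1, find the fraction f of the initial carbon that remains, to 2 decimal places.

0.11

α − 1 = ε/1000 = -0.0279
(δ_res + 1000)/(δ₀ + 1000) = (43.7 + 1000)/(-19.9 + 1000) = 1043.7/980.1 = 1.064891
f = 1.064891^(1/-0.0279) = exp(ln(1.064891)/-0.0279) = exp(0.06287/-0.0279)
f = exp(-2.2535) = 0.1050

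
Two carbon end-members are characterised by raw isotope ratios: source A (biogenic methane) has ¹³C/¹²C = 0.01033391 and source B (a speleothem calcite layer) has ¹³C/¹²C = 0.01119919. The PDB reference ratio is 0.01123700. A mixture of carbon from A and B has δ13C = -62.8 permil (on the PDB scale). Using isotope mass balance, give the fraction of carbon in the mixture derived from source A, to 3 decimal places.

0.772

δ_A = (0.01033391/0.01123700 − 1)×1000 = (0.919632 − 1)×1000 = -80.368 permil
δ_B = (0.01119919/0.01123700 − 1)×1000 = (0.996635 − 1)×1000 = -3.365 permil
f_A = (δ_mix − δ_B)/(δ_A − δ_B) = (-62.8 − (-3.365))/(-80.368 − (-3.365))
f_A = -59.435 / -77.003 = 0.7719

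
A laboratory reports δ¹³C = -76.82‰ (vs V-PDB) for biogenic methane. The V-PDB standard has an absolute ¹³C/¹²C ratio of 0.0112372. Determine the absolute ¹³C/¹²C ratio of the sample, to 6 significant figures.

0.0103740

R_sample = R_standard × (δ¹³C/1000 + 1)
R_sample = 0.0112372 × (-76.82/1000 + 1) = 0.0112372 × 0.923180
R_sample = 0.0103740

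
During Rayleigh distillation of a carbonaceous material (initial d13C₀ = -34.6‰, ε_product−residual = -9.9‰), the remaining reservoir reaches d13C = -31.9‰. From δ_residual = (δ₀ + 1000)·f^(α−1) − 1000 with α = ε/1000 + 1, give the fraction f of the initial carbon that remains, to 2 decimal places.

α − 1 = ε/1000 = -0.0099
(δ_res + 1000)/(δ₀ + 1000) = (-31.9 + 1000)/(-34.6 + 1000) = 968.1/965.4 = 1.002797
f = 1.002797^(1/-0.0099) = exp(ln(1.002797)/-0.0099) = exp(0.00279/-0.0099)
f = exp(-0.2821) = 0.7542

0.75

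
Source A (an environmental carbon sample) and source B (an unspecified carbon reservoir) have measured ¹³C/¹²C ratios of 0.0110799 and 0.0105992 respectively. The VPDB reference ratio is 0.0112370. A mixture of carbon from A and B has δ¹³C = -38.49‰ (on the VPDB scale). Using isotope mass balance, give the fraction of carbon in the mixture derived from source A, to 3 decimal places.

0.427

δ_A = (0.0110799/0.0112370 − 1)×1000 = (0.986019 − 1)×1000 = -13.981‰
δ_B = (0.0105992/0.0112370 − 1)×1000 = (0.943241 − 1)×1000 = -56.759‰
f_A = (δ_mix − δ_B)/(δ_A − δ_B) = (-38.49 − (-56.759))/(-13.981 − (-56.759))
f_A = 18.269 / 42.778 = 0.4271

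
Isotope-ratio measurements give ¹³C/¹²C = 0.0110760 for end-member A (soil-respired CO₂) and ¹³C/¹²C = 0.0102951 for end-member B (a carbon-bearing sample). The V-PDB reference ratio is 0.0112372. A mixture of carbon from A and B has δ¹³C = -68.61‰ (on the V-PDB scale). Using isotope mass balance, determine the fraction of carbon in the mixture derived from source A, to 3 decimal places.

0.219

δ_A = (0.0110760/0.0112372 − 1)×1000 = (0.985655 − 1)×1000 = -14.345‰
δ_B = (0.0102951/0.0112372 − 1)×1000 = (0.916162 − 1)×1000 = -83.838‰
f_A = (δ_mix − δ_B)/(δ_A − δ_B) = (-68.61 − (-83.838))/(-14.345 − (-83.838))
f_A = 15.228 / 69.492 = 0.2191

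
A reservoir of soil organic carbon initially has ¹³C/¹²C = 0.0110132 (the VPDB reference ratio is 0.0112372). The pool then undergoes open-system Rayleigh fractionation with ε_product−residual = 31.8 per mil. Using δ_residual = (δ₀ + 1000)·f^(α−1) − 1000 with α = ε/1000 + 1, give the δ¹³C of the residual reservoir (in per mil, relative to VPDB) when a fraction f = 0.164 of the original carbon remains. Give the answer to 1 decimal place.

-74.7 per mil

δ₀ = (0.0110132/0.0112372 − 1)×1000 = (0.980066 − 1)×1000 = -19.934 per mil
α − 1 = ε/1000 = 0.0318
f^(α−1) = 0.164^(0.0318) = 0.944131
δ_res = (-19.934 + 1000) × 0.944131 − 1000 = 925.310 − 1000 = -74.69 per mil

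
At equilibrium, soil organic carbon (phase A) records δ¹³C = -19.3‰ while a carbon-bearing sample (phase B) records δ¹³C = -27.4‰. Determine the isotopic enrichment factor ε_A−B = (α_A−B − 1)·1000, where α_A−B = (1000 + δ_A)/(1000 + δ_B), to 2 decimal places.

8.33‰

α_A−B = (1000 + -19.3) / (1000 + -27.4) = 980.7 / 972.6 = 1.008328
ε_A−B = (1.008328 − 1) × 1000 = 8.328‰
(The approximation ε ≈ δ_A − δ_B would give 8.1‰.)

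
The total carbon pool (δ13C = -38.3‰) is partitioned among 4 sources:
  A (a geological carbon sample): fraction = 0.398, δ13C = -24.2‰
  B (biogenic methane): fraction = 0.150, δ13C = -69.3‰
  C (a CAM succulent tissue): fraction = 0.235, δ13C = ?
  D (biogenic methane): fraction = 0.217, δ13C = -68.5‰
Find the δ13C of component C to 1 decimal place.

Isotope mass balance: δ_bulk = Σ fᵢ·δᵢ.
-38.3 = 0.398×(-24.2) + 0.150×(-69.3) + 0.235×δ_C + 0.217×(-68.5)
0.235·δ_C = -38.3 − (-34.891) = -3.409
δ_C = -3.409 / 0.235 = -14.51‰

-14.5‰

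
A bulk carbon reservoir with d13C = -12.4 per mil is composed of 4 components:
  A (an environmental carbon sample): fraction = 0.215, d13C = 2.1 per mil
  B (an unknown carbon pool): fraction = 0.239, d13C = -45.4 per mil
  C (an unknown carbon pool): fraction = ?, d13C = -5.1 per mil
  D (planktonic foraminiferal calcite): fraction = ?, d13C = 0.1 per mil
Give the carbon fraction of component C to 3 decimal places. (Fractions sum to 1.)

Let f_C and f_D be the unknown fractions; fractions sum to 1 so f_C + f_D = 0.546.
Mass balance: Σ fᵢ·δᵢ = δ_bulk ⇒ f_C·(-5.1) + f_D·(0.1) = -12.4 − (-10.399) = -2.001
Substitute f_D = 0.546 − f_C:
f_C·(-5.1 − 0.1) = -2.001 − 0.546×(0.1) = -2.055
f_C = -2.055 / -5.2 = 0.3953

0.395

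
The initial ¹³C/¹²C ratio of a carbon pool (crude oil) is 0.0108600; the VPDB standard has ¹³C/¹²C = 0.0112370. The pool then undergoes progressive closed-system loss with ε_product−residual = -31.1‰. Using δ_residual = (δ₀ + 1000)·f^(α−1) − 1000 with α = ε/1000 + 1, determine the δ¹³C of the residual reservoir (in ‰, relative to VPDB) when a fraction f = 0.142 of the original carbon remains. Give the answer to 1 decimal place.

δ₀ = (0.0108600/0.0112370 − 1)×1000 = (0.966450 − 1)×1000 = -33.550‰
α − 1 = ε/1000 = -0.0311
f^(α−1) = 0.142^(-0.0311) = 1.062585
δ_res = (-33.550 + 1000) × 1.062585 − 1000 = 1026.936 − 1000 = 26.94‰

26.9‰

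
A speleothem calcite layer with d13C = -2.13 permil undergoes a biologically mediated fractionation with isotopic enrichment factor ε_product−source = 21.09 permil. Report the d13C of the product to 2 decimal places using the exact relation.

Exactly, δ_product = (δ_source + 1000)·(ε/1000 + 1) − 1000.
δ_product = (-2.13 + 1000) × (21.09/1000 + 1) − 1000
δ_product = 18.915 permil

18.92 permil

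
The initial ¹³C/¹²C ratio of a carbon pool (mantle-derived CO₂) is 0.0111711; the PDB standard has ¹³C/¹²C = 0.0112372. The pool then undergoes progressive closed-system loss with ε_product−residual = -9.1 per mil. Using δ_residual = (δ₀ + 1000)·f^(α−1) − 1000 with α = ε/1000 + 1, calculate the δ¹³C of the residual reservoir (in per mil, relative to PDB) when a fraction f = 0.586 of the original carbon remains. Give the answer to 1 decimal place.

δ₀ = (0.0111711/0.0112372 − 1)×1000 = (0.994118 − 1)×1000 = -5.882 per mil
α − 1 = ε/1000 = -0.0091
f^(α−1) = 0.586^(-0.0091) = 1.004875
δ_res = (-5.882 + 1000) × 1.004875 − 1000 = 998.964 − 1000 = -1.04 per mil

-1.0 per mil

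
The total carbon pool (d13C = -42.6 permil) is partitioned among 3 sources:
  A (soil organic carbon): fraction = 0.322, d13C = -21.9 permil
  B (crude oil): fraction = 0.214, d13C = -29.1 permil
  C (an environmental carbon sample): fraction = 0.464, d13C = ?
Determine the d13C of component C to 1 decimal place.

-63.2 permil

Isotope mass balance: δ_bulk = Σ fᵢ·δᵢ.
-42.6 = 0.322×(-21.9) + 0.214×(-29.1) + 0.464×δ_C
0.464·δ_C = -42.6 − (-13.279) = -29.321
δ_C = -29.321 / 0.464 = -63.19 permil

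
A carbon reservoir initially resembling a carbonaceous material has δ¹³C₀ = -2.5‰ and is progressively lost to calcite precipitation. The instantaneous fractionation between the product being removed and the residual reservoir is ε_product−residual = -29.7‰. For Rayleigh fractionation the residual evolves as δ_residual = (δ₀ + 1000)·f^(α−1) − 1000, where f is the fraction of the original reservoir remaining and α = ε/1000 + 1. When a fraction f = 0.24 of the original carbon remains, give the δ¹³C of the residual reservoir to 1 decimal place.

40.7‰

Rayleigh residual: δ_res = (δ₀ + 1000)·f^(α−1) − 1000
α = ε/1000 + 1 = 0.97030, so α − 1 = -0.02970
f^(α−1) = 0.24^(-0.02970) = 1.043296
δ_res = (-2.5 + 1000) × 1.043296 − 1000 = 1040.688 − 1000 = 40.69‰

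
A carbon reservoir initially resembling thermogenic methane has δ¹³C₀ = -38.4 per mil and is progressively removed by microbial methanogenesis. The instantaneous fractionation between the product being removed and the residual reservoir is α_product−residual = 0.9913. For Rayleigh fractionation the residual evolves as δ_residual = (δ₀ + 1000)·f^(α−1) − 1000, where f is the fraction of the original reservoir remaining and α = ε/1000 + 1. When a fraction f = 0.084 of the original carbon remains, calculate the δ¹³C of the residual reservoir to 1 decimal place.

Rayleigh residual: δ_res = (δ₀ + 1000)·f^(α−1) − 1000
α − 1 = -0.00870
f^(α−1) = 0.084^(-0.00870) = 1.021783
δ_res = (-38.4 + 1000) × 1.021783 − 1000 = 982.547 − 1000 = -17.45 per mil

-17.5 per mil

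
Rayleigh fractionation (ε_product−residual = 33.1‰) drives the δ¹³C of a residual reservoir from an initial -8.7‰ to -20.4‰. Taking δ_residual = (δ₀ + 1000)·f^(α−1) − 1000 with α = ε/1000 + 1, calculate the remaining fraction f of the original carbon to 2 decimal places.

0.70

α − 1 = ε/1000 = 0.0331
(δ_res + 1000)/(δ₀ + 1000) = (-20.4 + 1000)/(-8.7 + 1000) = 979.6/991.3 = 0.988197
f = 0.988197^(1/0.0331) = exp(ln(0.988197)/0.0331) = exp(-0.01187/0.0331)
f = exp(-0.3587) = 0.6986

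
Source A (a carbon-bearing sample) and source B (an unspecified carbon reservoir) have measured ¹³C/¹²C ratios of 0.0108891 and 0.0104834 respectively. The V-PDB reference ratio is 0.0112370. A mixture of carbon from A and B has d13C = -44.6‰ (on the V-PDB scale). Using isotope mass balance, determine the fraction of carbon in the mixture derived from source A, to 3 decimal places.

0.622

δ_A = (0.0108891/0.0112370 − 1)×1000 = (0.969040 − 1)×1000 = -30.960‰
δ_B = (0.0104834/0.0112370 − 1)×1000 = (0.932936 − 1)×1000 = -67.064‰
f_A = (δ_mix − δ_B)/(δ_A − δ_B) = (-44.6 − (-67.064))/(-30.960 − (-67.064))
f_A = 22.464 / 36.104 = 0.6222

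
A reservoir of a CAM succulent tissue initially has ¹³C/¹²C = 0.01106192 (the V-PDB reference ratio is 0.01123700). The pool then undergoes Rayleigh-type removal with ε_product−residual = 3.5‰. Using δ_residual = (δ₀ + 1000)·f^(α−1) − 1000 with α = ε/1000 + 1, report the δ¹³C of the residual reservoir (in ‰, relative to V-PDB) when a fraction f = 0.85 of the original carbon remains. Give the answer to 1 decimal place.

δ₀ = (0.01106192/0.01123700 − 1)×1000 = (0.984419 − 1)×1000 = -15.581‰
α − 1 = ε/1000 = 0.0035
f^(α−1) = 0.85^(0.0035) = 0.999431
δ_res = (-15.581 + 1000) × 0.999431 − 1000 = 983.860 − 1000 = -16.14‰

-16.1‰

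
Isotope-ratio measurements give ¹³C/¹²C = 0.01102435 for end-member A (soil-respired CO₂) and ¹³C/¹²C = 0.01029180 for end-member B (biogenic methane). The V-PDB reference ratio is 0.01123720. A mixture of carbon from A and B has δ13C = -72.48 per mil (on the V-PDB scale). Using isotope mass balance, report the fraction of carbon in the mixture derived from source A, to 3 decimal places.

0.179

δ_A = (0.01102435/0.01123720 − 1)×1000 = (0.981058 − 1)×1000 = -18.942 per mil
δ_B = (0.01029180/0.01123720 − 1)×1000 = (0.915869 − 1)×1000 = -84.131 per mil
f_A = (δ_mix − δ_B)/(δ_A − δ_B) = (-72.48 − (-84.131))/(-18.942 − (-84.131))
f_A = 11.651 / 65.190 = 0.1787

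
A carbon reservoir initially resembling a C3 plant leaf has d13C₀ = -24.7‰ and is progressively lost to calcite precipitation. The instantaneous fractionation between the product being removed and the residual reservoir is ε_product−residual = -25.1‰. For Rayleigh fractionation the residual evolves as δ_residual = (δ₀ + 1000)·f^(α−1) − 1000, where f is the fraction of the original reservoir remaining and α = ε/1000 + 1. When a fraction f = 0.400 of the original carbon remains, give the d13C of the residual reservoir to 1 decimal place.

-2.0‰

Rayleigh residual: δ_res = (δ₀ + 1000)·f^(α−1) − 1000
α = ε/1000 + 1 = 0.97490, so α − 1 = -0.02510
f^(α−1) = 0.400^(-0.02510) = 1.023265
δ_res = (-24.7 + 1000) × 1.023265 − 1000 = 997.991 − 1000 = -2.01‰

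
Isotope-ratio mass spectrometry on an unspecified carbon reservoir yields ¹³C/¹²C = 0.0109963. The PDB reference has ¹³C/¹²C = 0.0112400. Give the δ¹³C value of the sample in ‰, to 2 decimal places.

-21.68‰

δ¹³C = (R_sample / R_standard − 1) × 1000
R_sample / R_standard = 0.0109963 / 0.0112400 = 0.978319
δ¹³C = (0.978319 − 1) × 1000 = -21.681‰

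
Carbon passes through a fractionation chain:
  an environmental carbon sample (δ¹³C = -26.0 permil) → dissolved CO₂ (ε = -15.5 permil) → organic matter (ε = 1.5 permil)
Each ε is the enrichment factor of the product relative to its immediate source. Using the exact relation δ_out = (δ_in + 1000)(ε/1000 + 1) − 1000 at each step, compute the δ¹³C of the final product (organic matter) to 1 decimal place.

step 1: δ = (-26.00 + 1000)·(-15.5/1000 + 1) − 1000 = -41.10 permil
step 2: δ = (-41.10 + 1000)·(1.5/1000 + 1) − 1000 = -39.66 permil

-39.7 permil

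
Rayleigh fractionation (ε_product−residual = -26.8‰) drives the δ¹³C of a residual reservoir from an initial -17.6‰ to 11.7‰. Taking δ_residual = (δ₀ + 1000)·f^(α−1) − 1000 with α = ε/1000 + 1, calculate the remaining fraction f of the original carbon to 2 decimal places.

α − 1 = ε/1000 = -0.0268
(δ_res + 1000)/(δ₀ + 1000) = (11.7 + 1000)/(-17.6 + 1000) = 1011.7/982.4 = 1.029825
f = 1.029825^(1/-0.0268) = exp(ln(1.029825)/-0.0268) = exp(0.02939/-0.0268)
f = exp(-1.0966) = 0.3340

0.33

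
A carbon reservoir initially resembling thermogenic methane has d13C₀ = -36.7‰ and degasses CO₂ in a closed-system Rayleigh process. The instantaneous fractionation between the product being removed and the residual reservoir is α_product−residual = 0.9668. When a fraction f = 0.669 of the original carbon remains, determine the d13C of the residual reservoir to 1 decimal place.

Rayleigh residual: δ_res = (δ₀ + 1000)·f^(α−1) − 1000
α − 1 = -0.03320
f^(α−1) = 0.669^(-0.03320) = 1.013435
δ_res = (-36.7 + 1000) × 1.013435 − 1000 = 976.242 − 1000 = -23.76‰

-23.8‰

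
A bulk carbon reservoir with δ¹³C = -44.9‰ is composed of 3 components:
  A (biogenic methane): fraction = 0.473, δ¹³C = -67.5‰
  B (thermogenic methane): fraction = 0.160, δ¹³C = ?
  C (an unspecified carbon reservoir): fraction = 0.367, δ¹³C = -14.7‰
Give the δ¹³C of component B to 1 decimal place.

-47.4‰

Isotope mass balance: δ_bulk = Σ fᵢ·δᵢ.
-44.9 = 0.473×(-67.5) + 0.160×δ_B + 0.367×(-14.7)
0.160·δ_B = -44.9 − (-37.322) = -7.578
δ_B = -7.578 / 0.160 = -47.36‰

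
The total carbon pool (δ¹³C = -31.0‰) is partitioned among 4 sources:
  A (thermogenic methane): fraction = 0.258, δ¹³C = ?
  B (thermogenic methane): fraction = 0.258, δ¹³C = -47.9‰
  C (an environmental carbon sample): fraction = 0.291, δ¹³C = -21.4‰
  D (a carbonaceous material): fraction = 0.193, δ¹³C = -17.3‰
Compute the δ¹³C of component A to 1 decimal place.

-35.2‰

Isotope mass balance: δ_bulk = Σ fᵢ·δᵢ.
-31.0 = 0.258×δ_A + 0.258×(-47.9) + 0.291×(-21.4) + 0.193×(-17.3)
0.258·δ_A = -31.0 − (-21.924) = -9.076
δ_A = -9.076 / 0.258 = -35.18‰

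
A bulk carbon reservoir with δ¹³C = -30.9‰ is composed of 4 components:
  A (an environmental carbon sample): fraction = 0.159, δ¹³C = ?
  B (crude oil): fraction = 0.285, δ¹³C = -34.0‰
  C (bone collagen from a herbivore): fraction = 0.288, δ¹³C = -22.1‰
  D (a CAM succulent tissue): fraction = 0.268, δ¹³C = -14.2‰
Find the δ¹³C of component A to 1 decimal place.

-69.4‰

Isotope mass balance: δ_bulk = Σ fᵢ·δᵢ.
-30.9 = 0.159×δ_A + 0.285×(-34.0) + 0.288×(-22.1) + 0.268×(-14.2)
0.159·δ_A = -30.9 − (-19.860) = -11.040
δ_A = -11.040 / 0.159 = -69.43‰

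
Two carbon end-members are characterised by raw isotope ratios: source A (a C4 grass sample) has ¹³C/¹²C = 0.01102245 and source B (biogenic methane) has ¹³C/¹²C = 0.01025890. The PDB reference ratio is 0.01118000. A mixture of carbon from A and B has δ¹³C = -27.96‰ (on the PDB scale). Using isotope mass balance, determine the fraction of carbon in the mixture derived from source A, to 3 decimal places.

δ_A = (0.01102245/0.01118000 − 1)×1000 = (0.985908 − 1)×1000 = -14.092‰
δ_B = (0.01025890/0.01118000 − 1)×1000 = (0.917612 − 1)×1000 = -82.388‰
f_A = (δ_mix − δ_B)/(δ_A − δ_B) = (-27.96 − (-82.388))/(-14.092 − (-82.388))
f_A = 54.428 / 68.296 = 0.7969

0.797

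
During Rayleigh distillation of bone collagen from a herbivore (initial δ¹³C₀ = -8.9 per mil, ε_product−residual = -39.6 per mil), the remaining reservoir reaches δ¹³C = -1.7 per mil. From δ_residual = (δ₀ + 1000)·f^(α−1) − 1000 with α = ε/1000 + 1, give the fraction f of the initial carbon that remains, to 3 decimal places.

α − 1 = ε/1000 = -0.0396
(δ_res + 1000)/(δ₀ + 1000) = (-1.7 + 1000)/(-8.9 + 1000) = 998.3/991.1 = 1.007265
f = 1.007265^(1/-0.0396) = exp(ln(1.007265)/-0.0396) = exp(0.00724/-0.0396)
f = exp(-0.1828) = 0.8329

0.833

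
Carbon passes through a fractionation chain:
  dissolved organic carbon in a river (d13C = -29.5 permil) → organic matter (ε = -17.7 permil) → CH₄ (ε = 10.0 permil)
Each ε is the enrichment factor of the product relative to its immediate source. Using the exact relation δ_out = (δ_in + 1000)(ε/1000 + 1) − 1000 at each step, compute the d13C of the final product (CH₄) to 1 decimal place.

-37.1 permil

step 1: δ = (-29.50 + 1000)·(-17.7/1000 + 1) − 1000 = -46.68 permil
step 2: δ = (-46.68 + 1000)·(10.0/1000 + 1) − 1000 = -37.14 permil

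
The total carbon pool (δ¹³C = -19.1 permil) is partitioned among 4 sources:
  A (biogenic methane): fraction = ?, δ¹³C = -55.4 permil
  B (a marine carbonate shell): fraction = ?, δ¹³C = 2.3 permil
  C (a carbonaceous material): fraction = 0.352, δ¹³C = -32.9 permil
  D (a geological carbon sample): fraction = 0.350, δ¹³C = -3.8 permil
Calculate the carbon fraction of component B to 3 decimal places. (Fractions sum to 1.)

0.179

Let f_B and f_A be the unknown fractions; fractions sum to 1 so f_B + f_A = 0.298.
Mass balance: Σ fᵢ·δᵢ = δ_bulk ⇒ f_B·(2.3) + f_A·(-55.4) = -19.1 − (-12.911) = -6.189
Substitute f_A = 0.298 − f_B:
f_B·(2.3 − -55.4) = -6.189 − 0.298×(-55.4) = 10.320
f_B = 10.320 / 57.7 = 0.1789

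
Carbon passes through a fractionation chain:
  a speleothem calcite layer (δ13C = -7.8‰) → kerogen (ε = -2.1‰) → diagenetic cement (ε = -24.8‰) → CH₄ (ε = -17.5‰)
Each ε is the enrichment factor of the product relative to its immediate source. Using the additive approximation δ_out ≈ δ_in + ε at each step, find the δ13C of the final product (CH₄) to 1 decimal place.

step 1: δ ≈ -7.8 + (-2.1) = -9.9‰
step 2: δ ≈ -9.9 + (-24.8) = -34.7‰
step 3: δ ≈ -34.7 + (-17.5) = -52.2‰

-52.2‰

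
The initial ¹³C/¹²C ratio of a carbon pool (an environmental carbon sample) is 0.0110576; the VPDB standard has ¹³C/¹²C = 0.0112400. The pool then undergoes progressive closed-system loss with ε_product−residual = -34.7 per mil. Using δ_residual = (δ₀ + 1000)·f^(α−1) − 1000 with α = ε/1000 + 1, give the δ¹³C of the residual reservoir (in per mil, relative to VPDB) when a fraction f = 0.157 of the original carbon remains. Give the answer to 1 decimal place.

δ₀ = (0.0110576/0.0112400 − 1)×1000 = (0.983772 − 1)×1000 = -16.228 per mil
α − 1 = ε/1000 = -0.0347
f^(α−1) = 0.157^(-0.0347) = 1.066356
δ_res = (-16.228 + 1000) × 1.066356 − 1000 = 1049.052 − 1000 = 49.05 per mil

49.1 per mil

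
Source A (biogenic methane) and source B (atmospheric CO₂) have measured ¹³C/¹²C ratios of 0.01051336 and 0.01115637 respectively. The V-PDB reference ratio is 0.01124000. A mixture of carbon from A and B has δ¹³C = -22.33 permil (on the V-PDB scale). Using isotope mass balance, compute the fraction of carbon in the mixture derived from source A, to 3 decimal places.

0.260

δ_A = (0.01051336/0.01124000 − 1)×1000 = (0.935352 − 1)×1000 = -64.648 permil
δ_B = (0.01115637/0.01124000 − 1)×1000 = (0.992560 − 1)×1000 = -7.440 permil
f_A = (δ_mix − δ_B)/(δ_A − δ_B) = (-22.33 − (-7.440))/(-64.648 − (-7.440))
f_A = -14.890 / -57.207 = 0.2603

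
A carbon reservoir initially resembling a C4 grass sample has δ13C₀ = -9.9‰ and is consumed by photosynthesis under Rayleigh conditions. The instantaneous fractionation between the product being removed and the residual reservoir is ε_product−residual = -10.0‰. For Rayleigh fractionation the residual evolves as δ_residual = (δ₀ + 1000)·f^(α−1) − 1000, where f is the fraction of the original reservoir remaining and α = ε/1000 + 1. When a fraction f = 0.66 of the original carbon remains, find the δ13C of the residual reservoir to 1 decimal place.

-5.8‰

Rayleigh residual: δ_res = (δ₀ + 1000)·f^(α−1) − 1000
α = ε/1000 + 1 = 0.99000, so α − 1 = -0.01000
f^(α−1) = 0.66^(-0.01000) = 1.004164
δ_res = (-9.9 + 1000) × 1.004164 − 1000 = 994.223 − 1000 = -5.78‰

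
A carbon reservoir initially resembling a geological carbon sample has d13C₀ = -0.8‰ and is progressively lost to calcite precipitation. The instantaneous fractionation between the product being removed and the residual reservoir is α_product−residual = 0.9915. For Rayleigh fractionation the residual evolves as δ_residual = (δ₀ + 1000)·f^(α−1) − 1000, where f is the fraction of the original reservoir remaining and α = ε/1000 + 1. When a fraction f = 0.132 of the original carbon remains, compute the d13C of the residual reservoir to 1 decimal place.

Rayleigh residual: δ_res = (δ₀ + 1000)·f^(α−1) − 1000
α − 1 = -0.00850
f^(α−1) = 0.132^(-0.00850) = 1.017361
δ_res = (-0.8 + 1000) × 1.017361 − 1000 = 1016.547 − 1000 = 16.55‰

16.5‰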